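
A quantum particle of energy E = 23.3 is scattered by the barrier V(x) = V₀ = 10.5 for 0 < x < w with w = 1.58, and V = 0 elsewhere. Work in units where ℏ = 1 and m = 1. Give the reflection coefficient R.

R = 0.0831

Above the barrier the interior wavenumber is k₂ = √(2m(E − V₀))/ℏ = 5.060, giving phase k₂w = 7.994.
T = [1 + V₀² sin²(k₂w) / (4E(E − V₀))]⁻¹ = 1/1.091 = 0.917.
R = 1 − T = 0.0831.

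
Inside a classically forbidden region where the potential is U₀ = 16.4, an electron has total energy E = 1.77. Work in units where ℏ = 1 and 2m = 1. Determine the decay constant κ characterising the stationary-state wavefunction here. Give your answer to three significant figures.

κ = 3.82

Since E < U₀ the TISE in this region is ψ'' = κ²ψ with κ = √(2m(U₀ − E))/ℏ.
κ = √(2 × 0.5 × 14.63) = 3.825.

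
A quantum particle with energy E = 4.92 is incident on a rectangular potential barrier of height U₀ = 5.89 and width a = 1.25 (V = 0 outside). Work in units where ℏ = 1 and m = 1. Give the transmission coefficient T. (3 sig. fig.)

T = 0.0672

Since E < U₀ the interior solution is evanescent with decay constant κ = √(2m(U₀ − E))/ℏ = 1.393.
κa = 1.741, sinh(κa) = 2.764.
The exact tunnelling result is T⁻¹ = 1 + U₀² sinh²(κa) / [4E(U₀ − E)] = 14.88, so T = 0.0672.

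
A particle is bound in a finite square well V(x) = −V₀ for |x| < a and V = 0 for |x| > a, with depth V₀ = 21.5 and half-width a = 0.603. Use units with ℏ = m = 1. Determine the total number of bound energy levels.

Define the well-strength parameter z₀ = (a/ℏ)√(2mV₀) = 0.603 × √(2·1·21.5) = 3.954.
The even/odd transcendental equations gain one root per π/2 in z₀, giving N = 1 + ⌊2z₀/π⌋ = 1 + ⌊2.517⌋ = 3.

N = 3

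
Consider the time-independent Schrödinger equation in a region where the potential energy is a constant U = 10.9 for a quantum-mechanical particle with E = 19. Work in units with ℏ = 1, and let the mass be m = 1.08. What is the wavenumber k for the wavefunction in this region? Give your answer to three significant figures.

With E > U the solution is oscillatory, ψ ∝ e^{±ikx} with k = √(2m(E − U))/ℏ.
k = √(2 × 1.08 × 8.1) = 4.183.

k = 4.18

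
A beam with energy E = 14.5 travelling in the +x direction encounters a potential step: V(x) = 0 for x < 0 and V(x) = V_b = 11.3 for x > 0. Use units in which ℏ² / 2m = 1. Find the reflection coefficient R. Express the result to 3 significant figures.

R = 0.130

The wavenumbers are k₁ = √(2mE)/ℏ = 3.808 on the left and k₂ = √(2m(E − V_b))/ℏ = 1.789 on the right.
Matching ψ and ψ′ at x = 0 gives r = (k₁ − k₂)/(k₁ + k₂), so R = r² = 0.1301 and T = 1 − R = 0.8699.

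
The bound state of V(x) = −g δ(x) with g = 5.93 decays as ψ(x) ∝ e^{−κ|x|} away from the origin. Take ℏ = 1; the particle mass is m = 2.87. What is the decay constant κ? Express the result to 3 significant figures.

Integrating the TISE across x = 0 gives the cusp condition ψ'(0⁺) − ψ'(0⁻) = −(2mg/ℏ²)ψ(0).
With ψ ∝ e^{−κ|x|} this yields −2κ = −2mg/ℏ², so κ = mg/ℏ² = 17.02.

κ = 17.0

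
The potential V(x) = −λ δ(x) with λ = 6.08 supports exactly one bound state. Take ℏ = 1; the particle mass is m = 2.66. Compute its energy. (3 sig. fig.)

The bound state is ψ(x) = √κ e^{−κ|x|}. The derivative jump ψ'(0⁺) − ψ'(0⁻) = −(2mλ/ℏ²)ψ(0) fixes κ = mλ/ℏ² = 16.17.
Then E = −ℏ²κ²/(2m) = −mλ²/(2ℏ²) = -49.17.

E = -49.2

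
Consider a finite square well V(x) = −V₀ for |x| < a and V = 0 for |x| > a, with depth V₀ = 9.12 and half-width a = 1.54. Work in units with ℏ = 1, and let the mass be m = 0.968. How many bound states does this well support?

Define the well-strength parameter z₀ = (a/ℏ)√(2mV₀) = 1.54 × √(2·0.968·9.12) = 6.471.
A new bound state (alternating even/odd) appears each time z₀ passes a multiple of π/2, so N = ⌊2z₀/π⌋ + 1 = ⌊4.120⌋ + 1 = 5.

N = 5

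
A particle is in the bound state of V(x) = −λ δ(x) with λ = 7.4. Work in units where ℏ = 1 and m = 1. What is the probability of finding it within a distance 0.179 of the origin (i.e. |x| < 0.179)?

The normalised bound state is ψ = √κ e^{−κ|x|} with κ = mλ/ℏ² = 7.400.
P(|x| < d) = ∫_{−d}^{d} κ e^{−2κ|x|} dx = 1 − e^{−2κd} = 1 − e^{−2.649} = 0.9293.

P = 0.929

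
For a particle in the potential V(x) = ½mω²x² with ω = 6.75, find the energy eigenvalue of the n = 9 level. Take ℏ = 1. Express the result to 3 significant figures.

Using E_n = (n + ½)ℏω: E_9 = 9.5 × 6.75 = 64.13.

E = 64.1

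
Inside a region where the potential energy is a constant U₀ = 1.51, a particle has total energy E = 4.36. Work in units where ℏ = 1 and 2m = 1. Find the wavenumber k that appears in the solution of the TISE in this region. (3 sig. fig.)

With E > U₀ the solution is oscillatory, ψ ∝ e^{±ikx} with k = √(2m(E − U₀))/ℏ.
k = √(2 × 0.5 × 2.85) = 1.688.

k = 1.69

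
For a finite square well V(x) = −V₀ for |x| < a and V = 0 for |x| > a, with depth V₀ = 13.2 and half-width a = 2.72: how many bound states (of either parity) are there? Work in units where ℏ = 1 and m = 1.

N = 9

The dimensionless depth is z₀ = a√(2mV₀)/ℏ = 2.72 × √(26.40) = 13.98.
The even/odd transcendental equations gain one root per π/2 in z₀, giving N = 1 + ⌊2z₀/π⌋ = 1 + ⌊8.897⌋ = 9.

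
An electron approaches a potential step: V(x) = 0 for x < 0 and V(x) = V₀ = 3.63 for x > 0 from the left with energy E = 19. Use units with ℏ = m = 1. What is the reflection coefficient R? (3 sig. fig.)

R = 0.00280

The wavenumbers are k₁ = √(2mE)/ℏ = 6.164 on the left and k₂ = √(2m(E − V₀))/ℏ = 5.544 on the right.
Matching ψ and ψ′ at x = 0 gives r = (k₁ − k₂)/(k₁ + k₂), so R = r² = 0.002804 and T = 1 − R = 0.9972.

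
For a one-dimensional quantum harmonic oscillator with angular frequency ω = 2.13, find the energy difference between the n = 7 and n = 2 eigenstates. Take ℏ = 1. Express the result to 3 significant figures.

ΔE = 10.7

E_n = ℏω(n + ½), so ΔE = (7 − 2) ℏω = 5 × 2.13 = 10.65.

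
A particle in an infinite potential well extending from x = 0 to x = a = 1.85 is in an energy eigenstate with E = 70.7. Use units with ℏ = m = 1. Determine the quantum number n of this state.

For an infinite well E_n = n²π²ℏ²/(2ma²), so n = (a/πℏ)√(2mE).
n = (1.85/π) × √(2 × 1 × 70.7) = 7.002 → n = 7.

n = 7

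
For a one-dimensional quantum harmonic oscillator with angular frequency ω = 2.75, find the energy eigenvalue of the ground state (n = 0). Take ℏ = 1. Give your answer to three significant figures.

Using E_n = (n + ½)ℏω: E_0 = 0.5 × 2.75 = 1.375.

E = 1.38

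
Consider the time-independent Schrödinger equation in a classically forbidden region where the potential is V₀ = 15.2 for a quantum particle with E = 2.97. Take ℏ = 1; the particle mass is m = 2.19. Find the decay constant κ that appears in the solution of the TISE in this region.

κ = 7.32

Since E < V₀ the TISE in this region is ψ'' = κ²ψ with κ = √(2m(V₀ − E))/ℏ.
κ = √(2 × 2.19 × 12.23) = 7.319.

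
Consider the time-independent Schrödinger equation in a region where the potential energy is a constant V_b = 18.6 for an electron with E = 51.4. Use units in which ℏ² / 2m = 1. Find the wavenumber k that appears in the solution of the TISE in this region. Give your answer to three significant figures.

k = 5.73

With E > V_b the solution is oscillatory, ψ ∝ e^{±ikx} with k = √(2m(E − V_b))/ℏ.
k = √(2 × 0.5 × 32.8) = 5.727.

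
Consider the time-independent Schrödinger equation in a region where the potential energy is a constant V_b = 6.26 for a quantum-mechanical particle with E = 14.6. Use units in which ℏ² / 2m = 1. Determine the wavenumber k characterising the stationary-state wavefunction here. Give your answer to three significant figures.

With E > V_b the solution is oscillatory, ψ ∝ e^{±ikx} with k = √(2m(E − V_b))/ℏ.
k = √(2 × 0.5 × 8.34) = 2.888.

k = 2.89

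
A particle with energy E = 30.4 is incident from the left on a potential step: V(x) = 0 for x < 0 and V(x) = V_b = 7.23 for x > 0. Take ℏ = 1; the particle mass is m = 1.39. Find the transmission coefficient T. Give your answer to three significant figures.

The wavenumbers are k₁ = √(2mE)/ℏ = 9.193 on the left and k₂ = √(2m(E − V_b))/ℏ = 8.026 on the right.
Continuity of ψ and ψ′ at the step yields the reflection amplitude r = (k₁ − k₂)/(k₁ + k₂) = 0.06779; thus R = |r|² = 0.004596, T = 0.9954.

T = 0.995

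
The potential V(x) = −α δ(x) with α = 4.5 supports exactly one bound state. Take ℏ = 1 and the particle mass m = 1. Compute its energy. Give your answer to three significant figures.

E = -10.1

For x ≠ 0 the bound state is ψ ∝ e^{−κ|x|}; integrating the TISE across the delta gives the cusp condition 2κ = 2mα/ℏ², so κ = 4.500.
Then E = −ℏ²κ²/(2m) = −mα²/(2ℏ²) = -10.13.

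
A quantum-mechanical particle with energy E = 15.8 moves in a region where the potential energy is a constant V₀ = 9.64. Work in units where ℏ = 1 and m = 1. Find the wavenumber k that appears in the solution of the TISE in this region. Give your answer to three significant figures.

k = 3.51

With E > V₀ the solution is oscillatory, ψ ∝ e^{±ikx} with k = √(2m(E − V₀))/ℏ.
k = √(2 × 1 × 6.16) = 3.510.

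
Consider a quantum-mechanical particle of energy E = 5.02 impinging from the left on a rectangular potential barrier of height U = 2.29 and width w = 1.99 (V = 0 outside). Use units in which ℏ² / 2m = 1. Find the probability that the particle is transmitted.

Above the barrier the interior wavenumber is k₂ = √(2m(E − U))/ℏ = 1.652, giving phase k₂w = 3.288.
T = [1 + U² sin²(k₂w) / (4E(E − U))]⁻¹ = 1/1.002 = 0.998.

T = 0.998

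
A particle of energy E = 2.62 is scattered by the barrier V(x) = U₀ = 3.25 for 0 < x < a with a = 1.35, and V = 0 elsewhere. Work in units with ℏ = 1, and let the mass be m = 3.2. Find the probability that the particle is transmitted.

T = 0.0110

Since E < U₀ the interior solution is evanescent with decay constant κ = √(2m(U₀ − E))/ℏ = 2.008.
κa = 2.711, sinh(κa) = 7.487.
The exact tunnelling result is T⁻¹ = 1 + U₀² sinh²(κa) / [4E(U₀ − E)] = 90.68, so T = 0.0110.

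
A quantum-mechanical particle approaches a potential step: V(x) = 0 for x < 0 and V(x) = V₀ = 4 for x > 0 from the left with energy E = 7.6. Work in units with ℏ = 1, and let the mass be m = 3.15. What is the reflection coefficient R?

The wavenumbers are k₁ = √(2mE)/ℏ = 6.920 on the left and k₂ = √(2m(E − V₀))/ℏ = 4.762 on the right.
Continuity of ψ and ψ′ at the step yields the reflection amplitude r = (k₁ − k₂)/(k₁ + k₂) = 0.1847; thus R = |r|² = 0.03410, T = 0.9659.

R = 0.0341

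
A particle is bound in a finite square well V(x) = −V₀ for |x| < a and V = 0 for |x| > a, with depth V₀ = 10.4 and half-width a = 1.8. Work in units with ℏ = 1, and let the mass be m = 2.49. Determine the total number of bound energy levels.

N = 9

Define the well-strength parameter z₀ = (a/ℏ)√(2mV₀) = 1.8 × √(2·2.49·10.4) = 12.95.
A new bound state (alternating even/odd) appears each time z₀ passes a multiple of π/2, so N = ⌊2z₀/π⌋ + 1 = ⌊8.247⌋ + 1 = 9.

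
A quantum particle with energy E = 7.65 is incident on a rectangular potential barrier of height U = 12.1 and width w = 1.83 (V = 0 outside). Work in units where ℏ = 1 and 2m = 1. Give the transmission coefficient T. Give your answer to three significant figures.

Since E < U the interior solution is evanescent with decay constant κ = √(2m(U − E))/ℏ = 2.110.
κw = 3.860, sinh(κw) = 23.73.
Matching ψ, ψ′ at both faces gives T = [1 + U² sinh²(κw) / (4E(U − E))]⁻¹ = 1/606.5 = 0.00165.

T = 0.00165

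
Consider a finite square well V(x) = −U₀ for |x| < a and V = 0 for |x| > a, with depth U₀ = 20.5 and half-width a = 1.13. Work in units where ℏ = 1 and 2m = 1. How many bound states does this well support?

N = 4

The dimensionless depth is z₀ = a√(2mU₀)/ℏ = 1.13 × √(20.50) = 5.116.
The even/odd transcendental equations gain one root per π/2 in z₀, giving N = 1 + ⌊2z₀/π⌋ = 1 + ⌊3.257⌋ = 4.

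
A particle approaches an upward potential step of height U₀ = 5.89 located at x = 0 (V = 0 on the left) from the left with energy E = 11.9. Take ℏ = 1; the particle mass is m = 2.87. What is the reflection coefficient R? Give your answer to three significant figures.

R = 0.0286

On each side the TISE gives plane waves with k = √(2m(E − V))/ℏ: k₁ = √(2·2.87·11.9) = 8.265, k₂ = √(2·2.87·6.01) = 5.873.
Continuity of ψ and ψ′ at the step yields the reflection amplitude r = (k₁ − k₂)/(k₁ + k₂) = 0.1691; thus R = |r|² = 0.02861, T = 0.9714.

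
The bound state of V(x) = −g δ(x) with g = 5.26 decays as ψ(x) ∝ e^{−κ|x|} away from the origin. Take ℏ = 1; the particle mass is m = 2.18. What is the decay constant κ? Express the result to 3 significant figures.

κ = 11.5

Integrating the TISE across x = 0 gives the cusp condition ψ'(0⁺) − ψ'(0⁻) = −(2mg/ℏ²)ψ(0).
With ψ ∝ e^{−κ|x|} this yields −2κ = −2mg/ℏ², so κ = mg/ℏ² = 11.47.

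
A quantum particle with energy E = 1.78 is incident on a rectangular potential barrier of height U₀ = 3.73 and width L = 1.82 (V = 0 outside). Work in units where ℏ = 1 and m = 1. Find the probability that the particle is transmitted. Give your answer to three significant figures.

T = 0.00301

Since E < U₀ the interior solution is evanescent with decay constant κ = √(2m(U₀ − E))/ℏ = 1.975.
κL = 3.594, sinh(κL) = 18.18.
Matching ψ, ψ′ at both faces gives T = [1 + U₀² sinh²(κL) / (4E(U₀ − E))]⁻¹ = 1/332.2 = 0.00301.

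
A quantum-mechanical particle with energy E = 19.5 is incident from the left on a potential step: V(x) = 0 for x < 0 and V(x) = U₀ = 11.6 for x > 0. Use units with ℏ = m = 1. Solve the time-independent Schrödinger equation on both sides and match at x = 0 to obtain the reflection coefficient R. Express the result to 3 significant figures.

R = 0.0493

The wavenumbers are k₁ = √(2mE)/ℏ = 6.245 on the left and k₂ = √(2m(E − U₀))/ℏ = 3.975 on the right.
Continuity of ψ and ψ′ at the step yields the reflection amplitude r = (k₁ − k₂)/(k₁ + k₂) = 0.2221; thus R = |r|² = 0.04934, T = 0.9507.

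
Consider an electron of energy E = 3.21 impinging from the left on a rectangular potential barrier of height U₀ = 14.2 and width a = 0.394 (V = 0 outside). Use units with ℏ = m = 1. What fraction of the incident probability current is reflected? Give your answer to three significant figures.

Since E < U₀ the interior solution is evanescent with decay constant κ = √(2m(U₀ − E))/ℏ = 4.688.
κa = 1.847, sinh(κa) = 3.092.
The exact tunnelling result is T⁻¹ = 1 + U₀² sinh²(κa) / [4E(U₀ − E)] = 14.66, so T = 0.0682.
R = 1 − T = 0.932.

R = 0.932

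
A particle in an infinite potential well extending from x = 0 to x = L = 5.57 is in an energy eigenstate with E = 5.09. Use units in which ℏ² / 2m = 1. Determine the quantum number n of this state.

n = 4

For an infinite well E_n = n²π²ℏ²/(2mL²), so n = (L/πℏ)√(2mE).
n = (5.57/π) × √(2 × 0.5 × 5.09) = 4.000 → n = 4.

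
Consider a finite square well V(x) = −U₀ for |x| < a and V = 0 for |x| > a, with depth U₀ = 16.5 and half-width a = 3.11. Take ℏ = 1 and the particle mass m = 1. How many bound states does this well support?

N = 12

Define the well-strength parameter z₀ = (a/ℏ)√(2mU₀) = 3.11 × √(2·1·16.5) = 17.87.
The even/odd transcendental equations gain one root per π/2 in z₀, giving N = 1 + ⌊2z₀/π⌋ = 1 + ⌊11.37⌋ = 12.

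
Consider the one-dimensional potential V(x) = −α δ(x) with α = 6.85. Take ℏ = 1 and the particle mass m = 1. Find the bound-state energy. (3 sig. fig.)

The bound state is ψ(x) = √κ e^{−κ|x|}. The derivative jump ψ'(0⁺) − ψ'(0⁻) = −(2mα/ℏ²)ψ(0) fixes κ = mα/ℏ² = 6.850.
Then E = −ℏ²κ²/(2m) = −mα²/(2ℏ²) = -23.46.

E = -23.5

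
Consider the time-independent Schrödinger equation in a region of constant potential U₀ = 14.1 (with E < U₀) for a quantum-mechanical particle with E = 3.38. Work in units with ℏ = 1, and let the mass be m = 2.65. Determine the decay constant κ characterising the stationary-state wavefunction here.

Since E < U₀ the TISE in this region is ψ'' = κ²ψ with κ = √(2m(U₀ − E))/ℏ.
κ = √(2 × 2.65 × 10.72) = 7.538.

κ = 7.54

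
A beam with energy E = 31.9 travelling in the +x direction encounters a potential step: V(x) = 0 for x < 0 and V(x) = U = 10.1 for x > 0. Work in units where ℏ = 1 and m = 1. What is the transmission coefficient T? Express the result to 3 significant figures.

The wavenumbers are k₁ = √(2mE)/ℏ = 7.987 on the left and k₂ = √(2m(E − U))/ℏ = 6.603 on the right.
Continuity of ψ and ψ′ at the step yields the reflection amplitude r = (k₁ − k₂)/(k₁ + k₂) = 0.09489; thus R = |r|² = 0.009004, T = 0.9910.

T = 0.991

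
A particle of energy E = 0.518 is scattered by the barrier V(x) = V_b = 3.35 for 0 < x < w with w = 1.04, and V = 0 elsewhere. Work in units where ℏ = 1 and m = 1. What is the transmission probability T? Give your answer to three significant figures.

T = 0.0148

Since E < V_b the interior solution is evanescent with decay constant κ = √(2m(V_b − E))/ℏ = 2.380.
κw = 2.475, sinh(κw) = 5.899.
Matching ψ, ψ′ at both faces gives T = [1 + V_b² sinh²(κw) / (4E(V_b − E))]⁻¹ = 1/67.56 = 0.0148.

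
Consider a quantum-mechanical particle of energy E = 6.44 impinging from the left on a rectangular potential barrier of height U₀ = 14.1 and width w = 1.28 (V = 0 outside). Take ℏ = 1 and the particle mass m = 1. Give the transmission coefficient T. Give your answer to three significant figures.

T = 0.000177

Since E < U₀ the interior solution is evanescent with decay constant κ = √(2m(U₀ − E))/ℏ = 3.914.
κw = 5.010, sinh(κw) = 74.95.
The exact tunnelling result is T⁻¹ = 1 + U₀² sinh²(κw) / [4E(U₀ − E)] = 5661, so T = 0.000177.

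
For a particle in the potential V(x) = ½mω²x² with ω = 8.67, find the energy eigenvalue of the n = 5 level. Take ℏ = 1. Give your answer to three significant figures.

Using E_n = (n + ½)ℏω: E_5 = 5.5 × 8.67 = 47.69.

E = 47.7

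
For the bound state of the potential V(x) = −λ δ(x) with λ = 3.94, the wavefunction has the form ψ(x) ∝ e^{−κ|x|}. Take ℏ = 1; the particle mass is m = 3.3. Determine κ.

Integrate −(ℏ²/2m)ψ'' − λδ(x)ψ = Eψ from −ε to +ε: the ψ'' term gives ψ'(0⁺) − ψ'(0⁻) and the δ term gives −(2mλ/ℏ²)ψ(0).
With ψ ∝ e^{−κ|x|} this yields −2κ = −2mλ/ℏ², so κ = mλ/ℏ² = 13.00.

κ = 13.0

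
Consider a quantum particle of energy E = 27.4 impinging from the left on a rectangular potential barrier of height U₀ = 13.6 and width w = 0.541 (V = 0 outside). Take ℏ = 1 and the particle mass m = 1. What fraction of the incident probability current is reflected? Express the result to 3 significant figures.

R = 0.0105

Above the barrier the interior wavenumber is k₂ = √(2m(E − U₀))/ℏ = 5.254, giving phase k₂w = 2.842.
Matching at both interfaces gives T⁻¹ = 1 + U₀² sin²(k₂w) / [4E(E − U₀)] = 1.011, hence T = 0.989.
R = 1 − T = 0.0105.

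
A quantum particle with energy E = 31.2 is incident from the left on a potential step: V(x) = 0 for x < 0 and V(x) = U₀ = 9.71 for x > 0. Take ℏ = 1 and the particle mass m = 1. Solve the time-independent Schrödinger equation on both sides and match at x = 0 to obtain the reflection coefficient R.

R = 0.00864

On each side the TISE gives plane waves with k = √(2m(E − V))/ℏ: k₁ = √(2·1·31.2) = 7.899, k₂ = √(2·1·21.49) = 6.556.
Continuity of ψ and ψ′ at the step yields the reflection amplitude r = (k₁ − k₂)/(k₁ + k₂) = 0.09294; thus R = |r|² = 0.008638, T = 0.9914.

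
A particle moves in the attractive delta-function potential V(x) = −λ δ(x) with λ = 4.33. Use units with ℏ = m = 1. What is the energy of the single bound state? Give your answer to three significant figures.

E = -9.37

The bound state is ψ(x) = √κ e^{−κ|x|}. The derivative jump ψ'(0⁺) − ψ'(0⁻) = −(2mλ/ℏ²)ψ(0) fixes κ = mλ/ℏ² = 4.330.
Then E = −ℏ²κ²/(2m) = −mλ²/(2ℏ²) = -9.374.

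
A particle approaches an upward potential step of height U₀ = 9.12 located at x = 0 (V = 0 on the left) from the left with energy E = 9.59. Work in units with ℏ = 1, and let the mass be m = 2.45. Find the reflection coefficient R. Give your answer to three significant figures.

R = 0.406

The wavenumbers are k₁ = √(2mE)/ℏ = 6.855 on the left and k₂ = √(2m(E − U₀))/ℏ = 1.518 on the right.
Continuity of ψ and ψ′ at the step yields the reflection amplitude r = (k₁ − k₂)/(k₁ + k₂) = 0.6375; thus R = |r|² = 0.4064, T = 0.5936.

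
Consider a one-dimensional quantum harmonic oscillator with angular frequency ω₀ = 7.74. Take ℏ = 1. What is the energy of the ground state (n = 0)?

E = 3.87

Using E_n = (n + ½)ℏω₀: E_0 = 0.5 × 7.74 = 3.870.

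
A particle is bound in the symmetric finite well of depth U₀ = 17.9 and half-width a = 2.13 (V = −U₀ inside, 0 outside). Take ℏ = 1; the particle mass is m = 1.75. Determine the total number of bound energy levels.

N = 11

Define the well-strength parameter z₀ = (a/ℏ)√(2mU₀) = 2.13 × √(2·1.75·17.9) = 16.86.
The even/odd transcendental equations gain one root per π/2 in z₀, giving N = 1 + ⌊2z₀/π⌋ = 1 + ⌊10.73⌋ = 11.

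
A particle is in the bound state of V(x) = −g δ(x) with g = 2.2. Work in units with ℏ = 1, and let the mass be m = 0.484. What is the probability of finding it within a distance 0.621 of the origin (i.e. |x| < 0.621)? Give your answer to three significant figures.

P = 0.734

The normalised bound state is ψ = √κ e^{−κ|x|} with κ = mg/ℏ² = 1.065.
P(|x| < d) = ∫_{−d}^{d} κ e^{−2κ|x|} dx = 1 − e^{−2κd} = 1 − e^{−1.322} = 0.7335.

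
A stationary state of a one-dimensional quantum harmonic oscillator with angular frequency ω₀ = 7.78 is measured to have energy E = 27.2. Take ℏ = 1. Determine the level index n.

n = 3

Invert E_n = (n + ½)ℏω₀: n = E/ℏω₀ − ½ = 2.996, so n = 3.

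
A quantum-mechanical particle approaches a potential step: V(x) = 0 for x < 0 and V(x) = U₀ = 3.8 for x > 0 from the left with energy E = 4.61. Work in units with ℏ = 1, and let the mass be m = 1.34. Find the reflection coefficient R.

The wavenumbers are k₁ = √(2mE)/ℏ = 3.515 on the left and k₂ = √(2m(E − U₀))/ℏ = 1.473 on the right.
Continuity of ψ and ψ′ at the step yields the reflection amplitude r = (k₁ − k₂)/(k₁ + k₂) = 0.4093; thus R = |r|² = 0.1675, T = 0.8325.

R = 0.168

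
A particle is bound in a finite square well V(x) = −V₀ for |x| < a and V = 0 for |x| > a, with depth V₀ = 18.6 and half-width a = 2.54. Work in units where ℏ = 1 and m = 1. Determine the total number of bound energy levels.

The dimensionless depth is z₀ = a√(2mV₀)/ℏ = 2.54 × √(37.20) = 15.49.
The even/odd transcendental equations gain one root per π/2 in z₀, giving N = 1 + ⌊2z₀/π⌋ = 1 + ⌊9.862⌋ = 10.

N = 10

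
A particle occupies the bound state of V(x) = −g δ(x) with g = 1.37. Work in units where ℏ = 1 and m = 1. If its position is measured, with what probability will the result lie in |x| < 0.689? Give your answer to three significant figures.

The normalised bound state is ψ = √κ e^{−κ|x|} with κ = mg/ℏ² = 1.370.
P(|x| < d) = ∫_{−d}^{d} κ e^{−2κ|x|} dx = 1 − e^{−2κd} = 1 − e^{−1.888} = 0.8486.

P = 0.849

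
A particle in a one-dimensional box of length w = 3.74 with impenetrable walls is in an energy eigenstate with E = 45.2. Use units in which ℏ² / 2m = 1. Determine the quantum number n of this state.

For an infinite well E_n = n²π²ℏ²/(2mw²), so n = (w/πℏ)√(2mE).
n = (3.74/π) × √(2 × 0.5 × 45.2) = 8.004 → n = 8.

n = 8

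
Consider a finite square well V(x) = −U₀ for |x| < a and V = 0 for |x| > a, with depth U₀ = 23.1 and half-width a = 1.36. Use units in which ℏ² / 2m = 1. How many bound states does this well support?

The dimensionless depth is z₀ = a√(2mU₀)/ℏ = 1.36 × √(23.10) = 6.536.
A new bound state (alternating even/odd) appears each time z₀ passes a multiple of π/2, so N = ⌊2z₀/π⌋ + 1 = ⌊4.161⌋ + 1 = 5.

N = 5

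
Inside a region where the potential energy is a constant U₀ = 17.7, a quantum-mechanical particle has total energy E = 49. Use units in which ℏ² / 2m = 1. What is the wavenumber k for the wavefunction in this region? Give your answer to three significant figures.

With E > U₀ the solution is oscillatory, ψ ∝ e^{±ikx} with k = √(2m(E − U₀))/ℏ.
k = √(2 × 0.5 × 31.3) = 5.595.

k = 5.59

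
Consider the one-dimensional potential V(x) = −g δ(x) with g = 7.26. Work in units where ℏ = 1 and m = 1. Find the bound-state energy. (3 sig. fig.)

The bound state is ψ(x) = √κ e^{−κ|x|}. The derivative jump ψ'(0⁺) − ψ'(0⁻) = −(2mg/ℏ²)ψ(0) fixes κ = mg/ℏ² = 7.260.
Then E = −ℏ²κ²/(2m) = −mg²/(2ℏ²) = -26.35.

E = -26.4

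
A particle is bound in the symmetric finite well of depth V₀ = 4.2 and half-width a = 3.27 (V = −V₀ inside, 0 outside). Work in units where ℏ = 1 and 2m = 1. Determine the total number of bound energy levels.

Define the well-strength parameter z₀ = (a/ℏ)√(2mV₀) = 3.27 × √(2·0.5·4.2) = 6.702.
The even/odd transcendental equations gain one root per π/2 in z₀, giving N = 1 + ⌊2z₀/π⌋ = 1 + ⌊4.266⌋ = 5.

N = 5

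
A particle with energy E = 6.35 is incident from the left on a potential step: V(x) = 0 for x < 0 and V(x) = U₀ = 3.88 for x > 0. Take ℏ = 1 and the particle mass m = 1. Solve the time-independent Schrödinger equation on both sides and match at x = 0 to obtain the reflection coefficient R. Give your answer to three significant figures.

On each side the TISE gives plane waves with k = √(2m(E − V))/ℏ: k₁ = √(2·1·6.35) = 3.564, k₂ = √(2·1·2.47) = 2.223.
Matching ψ and ψ′ at x = 0 gives r = (k₁ − k₂)/(k₁ + k₂), so R = r² = 0.05372 and T = 1 − R = 0.9463.

R = 0.0537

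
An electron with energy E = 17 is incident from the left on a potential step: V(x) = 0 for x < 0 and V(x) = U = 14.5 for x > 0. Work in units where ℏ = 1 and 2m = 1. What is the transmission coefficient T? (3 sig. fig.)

The wavenumbers are k₁ = √(2mE)/ℏ = 4.123 on the left and k₂ = √(2m(E − U))/ℏ = 1.581 on the right.
Continuity of ψ and ψ′ at the step yields the reflection amplitude r = (k₁ − k₂)/(k₁ + k₂) = 0.4456; thus R = |r|² = 0.1986, T = 0.8014.

T = 0.801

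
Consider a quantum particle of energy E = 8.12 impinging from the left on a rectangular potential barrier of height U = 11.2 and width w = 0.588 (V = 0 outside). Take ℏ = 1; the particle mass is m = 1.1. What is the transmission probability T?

Since E < U the interior solution is evanescent with decay constant κ = √(2m(U − E))/ℏ = 2.603.
κw = 1.531, sinh(κw) = 2.202.
The exact tunnelling result is T⁻¹ = 1 + U² sinh²(κw) / [4E(U − E)] = 7.082, so T = 0.141.

T = 0.141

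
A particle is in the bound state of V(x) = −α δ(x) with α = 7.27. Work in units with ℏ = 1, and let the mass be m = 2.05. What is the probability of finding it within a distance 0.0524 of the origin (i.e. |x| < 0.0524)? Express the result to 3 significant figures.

P = 0.790

The normalised bound state is ψ = √κ e^{−κ|x|} with κ = mα/ℏ² = 14.90.
P(|x| < d) = ∫_{−d}^{d} κ e^{−2κ|x|} dx = 1 − e^{−2κd} = 1 − e^{−1.562} = 0.7903.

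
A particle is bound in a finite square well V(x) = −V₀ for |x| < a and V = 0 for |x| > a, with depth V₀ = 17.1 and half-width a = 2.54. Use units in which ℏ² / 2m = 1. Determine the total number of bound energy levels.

N = 7

The dimensionless depth is z₀ = a√(2mV₀)/ℏ = 2.54 × √(17.10) = 10.50.
The even/odd transcendental equations gain one root per π/2 in z₀, giving N = 1 + ⌊2z₀/π⌋ = 1 + ⌊6.687⌋ = 7.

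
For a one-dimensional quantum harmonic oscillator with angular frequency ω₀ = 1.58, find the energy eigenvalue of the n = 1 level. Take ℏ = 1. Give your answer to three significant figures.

E = 2.37

Using E_n = (n + ½)ℏω₀: E_1 = 1.5 × 1.58 = 2.370.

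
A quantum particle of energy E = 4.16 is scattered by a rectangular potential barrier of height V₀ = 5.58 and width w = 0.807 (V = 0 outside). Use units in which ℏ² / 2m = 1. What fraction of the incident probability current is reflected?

R = 0.622

E < V₀: inside the barrier ψ ∝ e^{±κx} with κ = √(2m(V₀ − E))/ℏ = 1.192.
κw = 0.9617, sinh(κw) = 1.117.
The exact tunnelling result is T⁻¹ = 1 + V₀² sinh²(κw) / [4E(V₀ − E)] = 2.644, so T = 0.378.
R = 1 − T = 0.622.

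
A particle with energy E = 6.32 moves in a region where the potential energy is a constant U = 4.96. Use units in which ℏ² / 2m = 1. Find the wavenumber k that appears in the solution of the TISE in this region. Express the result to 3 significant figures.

With E > U the solution is oscillatory, ψ ∝ e^{±ikx} with k = √(2m(E − U))/ℏ.
k = √(2 × 0.5 × 1.36) = 1.166.

k = 1.17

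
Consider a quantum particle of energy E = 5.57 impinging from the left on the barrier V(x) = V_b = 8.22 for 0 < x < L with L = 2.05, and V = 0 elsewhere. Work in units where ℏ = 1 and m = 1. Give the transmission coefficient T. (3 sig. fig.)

T = 0.000278

Since E < V_b the interior solution is evanescent with decay constant κ = √(2m(V_b − E))/ℏ = 2.302.
κL = 4.719, sinh(κL) = 56.05.
The exact tunnelling result is T⁻¹ = 1 + V_b² sinh²(κL) / [4E(V_b − E)] = 3596, so T = 0.000278.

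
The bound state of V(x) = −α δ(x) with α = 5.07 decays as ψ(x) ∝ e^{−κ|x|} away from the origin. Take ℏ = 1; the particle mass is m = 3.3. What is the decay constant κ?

Integrate −(ℏ²/2m)ψ'' − αδ(x)ψ = Eψ from −ε to +ε: the ψ'' term gives ψ'(0⁺) − ψ'(0⁻) and the δ term gives −(2mα/ℏ²)ψ(0).
With ψ ∝ e^{−κ|x|} this yields −2κ = −2mα/ℏ², so κ = mα/ℏ² = 16.73.

κ = 16.7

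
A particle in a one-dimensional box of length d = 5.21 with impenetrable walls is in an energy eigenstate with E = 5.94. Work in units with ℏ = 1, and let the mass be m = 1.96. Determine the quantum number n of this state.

For an infinite well E_n = n²π²ℏ²/(2md²), so n = (d/πℏ)√(2mE).
n = (5.21/π) × √(2 × 1.96 × 5.94) = 8.002 → n = 8.

n = 8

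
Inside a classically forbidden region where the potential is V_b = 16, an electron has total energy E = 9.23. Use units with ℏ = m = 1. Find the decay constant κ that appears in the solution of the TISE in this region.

κ = 3.68

Since E < V_b the TISE in this region is ψ'' = κ²ψ with κ = √(2m(V_b − E))/ℏ.
κ = √(2 × 1 × 6.77) = 3.680.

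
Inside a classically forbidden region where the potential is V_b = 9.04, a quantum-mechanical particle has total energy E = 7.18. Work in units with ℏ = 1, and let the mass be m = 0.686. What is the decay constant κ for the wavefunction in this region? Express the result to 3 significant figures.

κ = 1.60

Since E < V_b the TISE in this region is ψ'' = κ²ψ with κ = √(2m(V_b − E))/ℏ.
κ = √(2 × 0.686 × 1.86) = 1.597.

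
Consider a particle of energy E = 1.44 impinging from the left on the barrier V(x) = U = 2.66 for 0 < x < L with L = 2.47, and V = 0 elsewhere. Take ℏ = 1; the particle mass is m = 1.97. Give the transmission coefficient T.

E < U: inside the barrier ψ ∝ e^{±κx} with κ = √(2m(U − E))/ℏ = 2.192.
κL = 5.415, sinh(κL) = 112.4.
The exact tunnelling result is T⁻¹ = 1 + U² sinh²(κL) / [4E(U − E)] = 12720, so T = 0.0000786.

T = 0.0000786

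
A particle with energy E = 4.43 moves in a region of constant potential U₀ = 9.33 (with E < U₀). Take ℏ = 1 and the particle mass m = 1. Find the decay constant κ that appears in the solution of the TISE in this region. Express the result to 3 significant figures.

Since E < U₀ the TISE in this region is ψ'' = κ²ψ with κ = √(2m(U₀ − E))/ℏ.
κ = √(2 × 1 × 4.9) = 3.130.

κ = 3.13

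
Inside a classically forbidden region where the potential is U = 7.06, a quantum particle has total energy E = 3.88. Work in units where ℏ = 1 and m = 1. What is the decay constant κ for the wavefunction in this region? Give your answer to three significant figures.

κ = 2.52

Since E < U the TISE in this region is ψ'' = κ²ψ with κ = √(2m(U − E))/ℏ.
κ = √(2 × 1 × 3.18) = 2.522.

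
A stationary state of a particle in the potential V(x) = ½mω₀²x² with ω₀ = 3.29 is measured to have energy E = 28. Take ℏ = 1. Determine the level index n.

E_n = ℏω₀(n + ½) ⇒ n = E/(ℏω₀) − ½ = 28/3.29 − 0.5 = 8.011 → n = 8.

n = 8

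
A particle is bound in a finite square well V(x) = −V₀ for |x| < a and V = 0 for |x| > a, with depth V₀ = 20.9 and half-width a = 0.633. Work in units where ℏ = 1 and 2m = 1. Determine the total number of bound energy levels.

The dimensionless depth is z₀ = a√(2mV₀)/ℏ = 0.633 × √(20.90) = 2.894.
A new bound state (alternating even/odd) appears each time z₀ passes a multiple of π/2, so N = ⌊2z₀/π⌋ + 1 = ⌊1.842⌋ + 1 = 2.

N = 2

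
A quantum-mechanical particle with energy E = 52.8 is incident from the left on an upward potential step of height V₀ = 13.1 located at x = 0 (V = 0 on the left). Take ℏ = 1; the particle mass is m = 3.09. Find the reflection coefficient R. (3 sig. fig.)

On each side the TISE gives plane waves with k = √(2m(E − V))/ℏ: k₁ = √(2·3.09·52.8) = 18.06, k₂ = √(2·3.09·39.7) = 15.66.
Continuity of ψ and ψ′ at the step yields the reflection amplitude r = (k₁ − k₂)/(k₁ + k₂) = 0.07117; thus R = |r|² = 0.005065, T = 0.9949.

R = 0.00507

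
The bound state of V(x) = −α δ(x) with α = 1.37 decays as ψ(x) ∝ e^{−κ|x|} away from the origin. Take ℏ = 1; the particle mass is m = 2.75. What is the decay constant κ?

κ = 3.77

Integrate −(ℏ²/2m)ψ'' − αδ(x)ψ = Eψ from −ε to +ε: the ψ'' term gives ψ'(0⁺) − ψ'(0⁻) and the δ term gives −(2mα/ℏ²)ψ(0).
With ψ ∝ e^{−κ|x|} this yields −2κ = −2mα/ℏ², so κ = mα/ℏ² = 3.768.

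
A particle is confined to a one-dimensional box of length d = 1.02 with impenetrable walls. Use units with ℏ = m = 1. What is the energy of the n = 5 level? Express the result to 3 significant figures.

Requiring ψ(0) = ψ(d) = 0 quantises k = nπ/d, hence E_n = ℏ²k²/2m = n²π²ℏ²/(2md²).
E_5 = 5² × π² / (2 × 1 × 1.02²) = 118.6.

E = 119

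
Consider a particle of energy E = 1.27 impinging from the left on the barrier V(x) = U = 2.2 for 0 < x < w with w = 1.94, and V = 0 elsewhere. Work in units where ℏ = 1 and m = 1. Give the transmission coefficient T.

E < U: inside the barrier ψ ∝ e^{±κx} with κ = √(2m(U − E))/ℏ = 1.364.
κw = 2.646, sinh(κw) = 7.012.
The exact tunnelling result is T⁻¹ = 1 + U² sinh²(κw) / [4E(U − E)] = 51.37, so T = 0.0195.

T = 0.0195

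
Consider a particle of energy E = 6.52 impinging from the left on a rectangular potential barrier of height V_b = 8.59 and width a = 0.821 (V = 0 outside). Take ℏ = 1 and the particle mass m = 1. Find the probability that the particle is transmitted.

E < V_b: inside the barrier ψ ∝ e^{±κx} with κ = √(2m(V_b − E))/ℏ = 2.035.
κa = 1.670, sinh(κa) = 2.563.
The exact tunnelling result is T⁻¹ = 1 + V_b² sinh²(κa) / [4E(V_b − E)] = 9.981, so T = 0.100.

T = 0.100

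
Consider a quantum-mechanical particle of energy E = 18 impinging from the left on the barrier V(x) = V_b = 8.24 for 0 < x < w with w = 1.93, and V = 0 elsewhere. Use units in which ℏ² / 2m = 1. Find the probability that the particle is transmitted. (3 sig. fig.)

E > V_b: inside the barrier k₂ = √(2m(E − V_b))/ℏ = 3.124, k₂w = 6.030.
Matching at both interfaces gives T⁻¹ = 1 + V_b² sin²(k₂w) / [4E(E − V_b)] = 1.006, hence T = 0.994.

T = 0.994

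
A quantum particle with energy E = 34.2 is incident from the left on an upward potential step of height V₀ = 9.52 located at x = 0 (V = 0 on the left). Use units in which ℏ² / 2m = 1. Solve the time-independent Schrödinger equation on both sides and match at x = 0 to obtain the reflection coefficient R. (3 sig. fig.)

R = 0.00662

The wavenumbers are k₁ = √(2mE)/ℏ = 5.848 on the left and k₂ = √(2m(E − V₀))/ℏ = 4.968 on the right.
Matching ψ and ψ′ at x = 0 gives r = (k₁ − k₂)/(k₁ + k₂), so R = r² = 0.006622 and T = 1 − R = 0.9934.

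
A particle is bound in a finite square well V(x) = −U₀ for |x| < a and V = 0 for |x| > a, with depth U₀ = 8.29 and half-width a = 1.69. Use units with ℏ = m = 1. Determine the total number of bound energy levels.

The dimensionless depth is z₀ = a√(2mU₀)/ℏ = 1.69 × √(16.58) = 6.881.
A new bound state (alternating even/odd) appears each time z₀ passes a multiple of π/2, so N = ⌊2z₀/π⌋ + 1 = ⌊4.381⌋ + 1 = 5.

N = 5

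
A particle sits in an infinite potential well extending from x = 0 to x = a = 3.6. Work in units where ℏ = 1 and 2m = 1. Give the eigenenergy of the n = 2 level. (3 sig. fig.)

Requiring ψ(0) = ψ(a) = 0 quantises k = nπ/a, hence E_n = ℏ²k²/2m = n²π²ℏ²/(2ma²).
E_2 = 2² × π² / (2 × 0.5 × 3.6²) = 3.046.

E = 3.05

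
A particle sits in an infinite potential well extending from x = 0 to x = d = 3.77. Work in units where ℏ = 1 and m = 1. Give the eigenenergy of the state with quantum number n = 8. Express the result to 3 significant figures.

The infinite-well eigenfunctions ψ_n = √(2/d) sin(nπx/d) vanish at both walls, giving E_n = n²π²ℏ²/(2md²).
E_8 = 8² × π² / (2 × 1 × 3.77²) = 22.22.

E = 22.2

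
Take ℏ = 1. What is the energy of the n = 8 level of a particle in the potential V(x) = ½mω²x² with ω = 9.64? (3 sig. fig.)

E = 81.9

Using E_n = (n + ½)ℏω: E_8 = 8.5 × 9.64 = 81.94.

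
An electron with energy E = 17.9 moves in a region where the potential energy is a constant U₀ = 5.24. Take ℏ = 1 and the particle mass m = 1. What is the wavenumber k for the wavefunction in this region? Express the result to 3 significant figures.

k = 5.03

With E > U₀ the solution is oscillatory, ψ ∝ e^{±ikx} with k = √(2m(E − U₀))/ℏ.
k = √(2 × 1 × 12.66) = 5.032.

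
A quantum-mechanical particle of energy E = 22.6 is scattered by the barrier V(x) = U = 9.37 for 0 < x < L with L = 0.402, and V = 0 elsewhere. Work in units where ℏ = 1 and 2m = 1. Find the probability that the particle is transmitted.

T = 0.932

Above the barrier the interior wavenumber is k₂ = √(2m(E − U))/ℏ = 3.637, giving phase k₂L = 1.462.
Matching at both interfaces gives T⁻¹ = 1 + U² sin²(k₂L) / [4E(E − U)] = 1.073, hence T = 0.932.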